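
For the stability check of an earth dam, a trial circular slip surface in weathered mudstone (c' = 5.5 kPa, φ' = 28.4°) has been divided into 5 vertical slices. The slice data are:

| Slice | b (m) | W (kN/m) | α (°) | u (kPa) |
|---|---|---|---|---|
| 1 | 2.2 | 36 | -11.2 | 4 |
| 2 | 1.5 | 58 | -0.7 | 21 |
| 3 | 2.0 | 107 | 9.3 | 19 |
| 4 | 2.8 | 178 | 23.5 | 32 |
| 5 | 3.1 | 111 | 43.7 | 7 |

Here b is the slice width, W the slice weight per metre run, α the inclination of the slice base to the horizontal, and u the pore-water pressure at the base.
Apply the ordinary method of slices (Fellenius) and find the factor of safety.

FS = 1.27

Ordinary method of slices: FS = Σ[c'·Δl_i + (W_i cosα_i − u_i·Δl_i)·tanφ'] / Σ W_i sinα_i, with Δl_i = b_i / cosα_i.
Slice 1: Δl = 2.2/cos(-11.2°) = 2.243 m; N'_1 = 36·cos(-11.2°) − 4·2.243 = 26.3; c'Δl = 12.33; W sinα = -7.0
Slice 2: Δl = 1.5/cos(-0.7°) = 1.500 m; N'_2 = 58·cos(-0.7°) − 21·1.500 = 26.5; c'Δl = 8.25; W sinα = -0.7
Slice 3: Δl = 2.0/cos9.3° = 2.027 m; N'_3 = 107·cos9.3° − 19·2.027 = 67.1; c'Δl = 11.15; W sinα = 17.3
Slice 4: Δl = 2.8/cos23.5° = 3.053 m; N'_4 = 178·cos23.5° − 32·3.053 = 65.5; c'Δl = 16.79; W sinα = 71.0
Slice 5: Δl = 3.1/cos43.7° = 4.288 m; N'_5 = 111·cos43.7° − 7·4.288 = 50.2; c'Δl = 23.58; W sinα = 76.7
Σc'Δl = 72.1 kN/m; ΣN' = 235.7 kN/m; ΣW sinα = 157.3 kN/m
Resisting = 72.1 + 235.7·tan28.4° = 72.1 + 127.4 = 199.5 kN/m
FS = 199.5 / 157.3 = 1.269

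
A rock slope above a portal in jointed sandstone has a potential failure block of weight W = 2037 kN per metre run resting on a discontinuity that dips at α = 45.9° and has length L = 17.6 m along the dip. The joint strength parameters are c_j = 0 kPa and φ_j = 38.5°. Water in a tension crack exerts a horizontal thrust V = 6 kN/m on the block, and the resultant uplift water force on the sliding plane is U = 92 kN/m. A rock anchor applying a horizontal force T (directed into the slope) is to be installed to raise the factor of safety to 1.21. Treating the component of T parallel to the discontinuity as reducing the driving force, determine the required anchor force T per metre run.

Resolving forces along and normal to the sliding plane, with the horizontal anchor force T adding T·sinα to the effective normal force and T·cosα acting up the plane against the driving force:
FS = [c_jL + (W cosα − U − V sinα + T sinα) tanφ_j] / [W sinα + V cosα − T cosα]
Without the anchor: N' = 1321.3 kN/m, driving T_d = 1467.0 kN/m, resisting R = 0·17.6 + 1321.3·tan38.5° = 1051.0 kN/m, FS = 0.72.
Setting FS = 1.21 and solving for T:
1.21·(1467.0 − T cos45.9°) = 1051.0 + T sin45.9°·tan38.5°
T·(sin45.9°·tan38.5° + 1.21·cos45.9°) = 1.21·1467.0 − 1051.0
T·(0.7181·0.7954 + 1.21·0.6959) = 1775.1 − 1051.0 = 724.1
T·1.4133 = 724.1
T = 512.3 kN/m

T = 512 kN/m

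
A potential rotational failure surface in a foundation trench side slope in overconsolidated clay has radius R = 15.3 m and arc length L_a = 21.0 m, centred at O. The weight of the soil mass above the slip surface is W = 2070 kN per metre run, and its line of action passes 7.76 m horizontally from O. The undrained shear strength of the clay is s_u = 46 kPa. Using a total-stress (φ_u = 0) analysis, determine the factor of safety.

FS = 0.92

Taking moments about the centre O, the resisting moment is provided by the undrained shear strength acting along the arc:
M_R = s_u·L_a·R = 46·21.00·15.3 = 14779.8 kN·m/m
M_D = W·d = 2070·7.76 = 16063.2 kN·m/m
FS = M_R / M_D = 14779.8 / 16063.2 = 0.920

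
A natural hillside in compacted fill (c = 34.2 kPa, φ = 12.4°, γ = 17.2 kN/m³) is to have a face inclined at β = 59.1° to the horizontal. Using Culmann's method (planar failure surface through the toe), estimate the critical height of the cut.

H_c = 21.22 m

Culmann's analysis gives the critical failure plane at α_cr = (β + φ)/2 = (59.1 + 12.4)/2 = 35.8°, and the critical height
H_c = (4c/γ) · sinβ cosφ / [1 − cos(β − φ)]
    = (4·34.2/17.2) · sin59.1°·cos12.4° / [1 − cos(46.7°)]
    = 7.953 · 0.8581·0.9767 / [1 − 0.6858]
    = 7.953 · 0.8380 / 0.3142
    = 21.22 m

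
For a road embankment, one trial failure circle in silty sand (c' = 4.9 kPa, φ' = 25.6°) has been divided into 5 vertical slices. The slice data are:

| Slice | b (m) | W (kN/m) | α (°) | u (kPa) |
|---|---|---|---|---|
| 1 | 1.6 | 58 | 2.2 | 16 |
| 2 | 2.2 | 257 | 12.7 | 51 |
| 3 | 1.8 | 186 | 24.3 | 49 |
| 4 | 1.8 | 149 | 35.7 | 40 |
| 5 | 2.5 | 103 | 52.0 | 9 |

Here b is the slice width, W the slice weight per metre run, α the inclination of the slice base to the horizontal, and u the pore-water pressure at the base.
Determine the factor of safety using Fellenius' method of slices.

Ordinary method of slices: FS = Σ[c'·Δl_i + (W_i cosα_i − u_i·Δl_i)·tanφ'] / Σ W_i sinα_i, with Δl_i = b_i / cosα_i.
Slice 1: Δl = 1.6/cos2.2° = 1.601 m; N'_1 = 58·cos2.2° − 16·1.601 = 32.3; c'Δl = 7.85; W sinα = 2.2
Slice 2: Δl = 2.2/cos12.7° = 2.255 m; N'_2 = 257·cos12.7° − 51·2.255 = 135.7; c'Δl = 11.05; W sinα = 56.5
Slice 3: Δl = 1.8/cos24.3° = 1.975 m; N'_3 = 186·cos24.3° − 49·1.975 = 72.7; c'Δl = 9.68; W sinα = 76.5
Slice 4: Δl = 1.8/cos35.7° = 2.217 m; N'_4 = 149·cos35.7° − 40·2.217 = 32.3; c'Δl = 10.86; W sinα = 86.9
Slice 5: Δl = 2.5/cos52.0° = 4.061 m; N'_5 = 103·cos52.0° − 9·4.061 = 26.9; c'Δl = 19.90; W sinα = 81.2
Σc'Δl = 59.3 kN/m; ΣN' = 300.0 kN/m; ΣW sinα = 303.4 kN/m
Resisting = 59.3 + 300.0·tan25.6° = 59.3 + 143.7 = 203.1 kN/m
FS = 203.1 / 303.4 = 0.669

FS = 0.67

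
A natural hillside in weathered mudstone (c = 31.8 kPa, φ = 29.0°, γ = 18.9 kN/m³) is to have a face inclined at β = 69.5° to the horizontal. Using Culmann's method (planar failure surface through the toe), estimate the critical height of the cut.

Culmann's analysis gives the critical failure plane at α_cr = (β + φ)/2 = (69.5 + 29.0)/2 = 49.2°, and the critical height
H_c = (4c/γ) · sinβ cosφ / [1 − cos(β − φ)]
    = (4·31.8/18.9) · sin69.5°·cos29.0° / [1 − cos(40.5°)]
    = 6.730 · 0.9367·0.8746 / [1 − 0.7604]
    = 6.730 · 0.8192 / 0.2396
    = 23.01 m

H_c = 23.01 m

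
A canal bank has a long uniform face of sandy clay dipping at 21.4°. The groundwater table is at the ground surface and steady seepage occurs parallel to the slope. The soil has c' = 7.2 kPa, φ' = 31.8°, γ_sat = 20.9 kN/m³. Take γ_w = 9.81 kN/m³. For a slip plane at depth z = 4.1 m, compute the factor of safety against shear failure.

With seepage parallel to the slope and the water table at the surface, the effective normal stress on the slip plane uses the buoyant unit weight γ' = γ_sat − γ_w while the driving shear stress uses γ_sat:
FS = [c' + γ' z cos²β tanφ'] / [γ_sat z sinβ cosβ]
γ' = 20.9 − 9.81 = 11.09 kN/m³
Numerator = 7.2 + 11.09·4.1·cos²21.4°·tan31.8° = 7.2 + 11.09·4.1·0.8669·0.6200 = 31.639 kPa
Denominator = 20.9·4.1·sin21.4°·cos21.4° = 20.9·4.1·0.3649·0.9311 = 29.111 kPa
FS = 31.639 / 29.111 = 1.087

FS = 1.09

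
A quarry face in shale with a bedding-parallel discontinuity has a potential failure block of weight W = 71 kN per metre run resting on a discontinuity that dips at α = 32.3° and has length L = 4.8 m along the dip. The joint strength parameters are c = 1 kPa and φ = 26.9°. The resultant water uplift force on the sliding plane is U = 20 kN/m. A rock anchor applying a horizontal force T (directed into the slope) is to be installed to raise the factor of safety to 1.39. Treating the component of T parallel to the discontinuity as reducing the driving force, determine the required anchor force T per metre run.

Resolving forces along and normal to the sliding plane, with the horizontal anchor force T adding T·sinα to the effective normal force and T·cosα acting up the plane against the driving force:
FS = [cL + (W cosα − U + T sinα) tanφ] / [W sinα − T cosα]
Without the anchor: N' = 40.0 kN/m, driving T_d = 37.9 kN/m, resisting R = 1·4.8 + 40.0·tan26.9° = 25.1 kN/m, FS = 0.66.
Setting FS = 1.39 and solving for T:
1.39·(37.9 − T cos32.3°) = 25.1 + T sin32.3°·tan26.9°
T·(sin32.3°·tan26.9° + 1.39·cos32.3°) = 1.39·37.9 − 25.1
T·(0.5344·0.5073 + 1.39·0.8453) = 52.7 − 25.1 = 27.6
T·1.4460 = 27.6
T = 19.1 kN/m

T = 19 kN/m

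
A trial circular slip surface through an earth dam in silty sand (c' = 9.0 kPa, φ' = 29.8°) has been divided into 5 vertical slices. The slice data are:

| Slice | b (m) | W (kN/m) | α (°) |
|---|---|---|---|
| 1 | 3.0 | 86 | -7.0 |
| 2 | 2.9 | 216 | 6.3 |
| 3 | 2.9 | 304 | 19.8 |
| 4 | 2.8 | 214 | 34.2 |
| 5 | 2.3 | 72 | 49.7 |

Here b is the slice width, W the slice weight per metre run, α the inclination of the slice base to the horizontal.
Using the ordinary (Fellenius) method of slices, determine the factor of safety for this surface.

Ordinary method of slices: FS = Σ[c'·Δl_i + (W_i cosα_i)·tanφ'] / Σ W_i sinα_i, with Δl_i = b_i / cosα_i.
Slice 1: Δl = 3.0/cos(-7.0°) = 3.023 m; N'_1 = 86·cos(-7.0°) = 85.4; c'Δl = 27.20; W sinα = -10.5
Slice 2: Δl = 2.9/cos6.3° = 2.918 m; N'_2 = 216·cos6.3° = 214.7; c'Δl = 26.26; W sinα = 23.7
Slice 3: Δl = 2.9/cos19.8° = 3.082 m; N'_3 = 304·cos19.8° = 286.0; c'Δl = 27.74; W sinα = 103.0
Slice 4: Δl = 2.8/cos34.2° = 3.385 m; N'_4 = 214·cos34.2° = 177.0; c'Δl = 30.47; W sinα = 120.3
Slice 5: Δl = 2.3/cos49.7° = 3.556 m; N'_5 = 72·cos49.7° = 46.6; c'Δl = 32.00; W sinα = 54.9
Σc'Δl = 143.7 kN/m; ΣN' = 809.6 kN/m; ΣW sinα = 291.4 kN/m
Resisting = 143.7 + 809.6·tan29.8° = 143.7 + 463.7 = 607.4 kN/m
FS = 607.4 / 291.4 = 2.084

FS = 2.08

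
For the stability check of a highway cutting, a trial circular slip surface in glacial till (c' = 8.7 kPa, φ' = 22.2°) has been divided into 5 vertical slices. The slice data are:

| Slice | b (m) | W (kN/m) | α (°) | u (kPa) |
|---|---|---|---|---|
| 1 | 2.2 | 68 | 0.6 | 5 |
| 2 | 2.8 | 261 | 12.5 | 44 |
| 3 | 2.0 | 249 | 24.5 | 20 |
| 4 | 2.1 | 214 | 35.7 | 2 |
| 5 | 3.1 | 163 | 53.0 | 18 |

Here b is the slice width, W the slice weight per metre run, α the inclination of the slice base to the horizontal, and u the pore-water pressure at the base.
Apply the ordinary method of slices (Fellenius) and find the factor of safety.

Ordinary method of slices: FS = Σ[c'·Δl_i + (W_i cosα_i − u_i·Δl_i)·tanφ'] / Σ W_i sinα_i, with Δl_i = b_i / cosα_i.
Slice 1: Δl = 2.2/cos0.6° = 2.200 m; N'_1 = 68·cos0.6° − 5·2.200 = 57.0; c'Δl = 19.14; W sinα = 0.7
Slice 2: Δl = 2.8/cos12.5° = 2.868 m; N'_2 = 261·cos12.5° − 44·2.868 = 128.6; c'Δl = 24.95; W sinα = 56.5
Slice 3: Δl = 2.0/cos24.5° = 2.198 m; N'_3 = 249·cos24.5° − 20·2.198 = 182.6; c'Δl = 19.12; W sinα = 103.3
Slice 4: Δl = 2.1/cos35.7° = 2.586 m; N'_4 = 214·cos35.7° − 2·2.586 = 168.6; c'Δl = 22.50; W sinα = 124.9
Slice 5: Δl = 3.1/cos53.0° = 5.151 m; N'_5 = 163·cos53.0° − 18·5.151 = 5.4; c'Δl = 44.81; W sinα = 130.2
Σc'Δl = 130.5 kN/m; ΣN' = 542.2 kN/m; ΣW sinα = 415.5 kN/m
Resisting = 130.5 + 542.2·tan22.2° = 130.5 + 221.3 = 351.8 kN/m
FS = 351.8 / 415.5 = 0.847

FS = 0.85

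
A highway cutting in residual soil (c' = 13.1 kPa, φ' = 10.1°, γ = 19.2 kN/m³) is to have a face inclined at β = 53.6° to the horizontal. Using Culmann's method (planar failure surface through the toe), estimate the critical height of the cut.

Culmann's analysis gives the critical failure plane at α_cr = (β + φ')/2 = (53.6 + 10.1)/2 = 31.9°, and the critical height
H_c = (4c'/γ) · sinβ cosφ' / [1 − cos(β − φ')]
    = (4·13.1/19.2) · sin53.6°·cos10.1° / [1 − cos(43.5°)]
    = 2.729 · 0.8049·0.9845 / [1 − 0.7254]
    = 2.729 · 0.7924 / 0.2746
    = 7.87 m

H_c = 7.87 m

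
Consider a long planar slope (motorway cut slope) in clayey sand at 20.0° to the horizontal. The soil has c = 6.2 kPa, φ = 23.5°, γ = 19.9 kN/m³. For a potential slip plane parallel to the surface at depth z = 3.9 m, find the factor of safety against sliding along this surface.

For an infinite slope with a slip plane parallel to the surface (no pore pressure): FS = [c + γz cos²β tanφ] / [γz sinβ cosβ].
γz = 19.9·3.9 = 77.61 kN/m²
Numerator = 6.2 + 77.61·cos²20.0°·tan23.5° = 6.2 + 77.61·0.8830·0.4348 = 35.998 kPa
Denominator = 77.61·sin20.0°·cos20.0° = 77.61·0.3420·0.9397 = 24.943 kPa
FS = 35.998 / 24.943 = 1.443

FS = 1.44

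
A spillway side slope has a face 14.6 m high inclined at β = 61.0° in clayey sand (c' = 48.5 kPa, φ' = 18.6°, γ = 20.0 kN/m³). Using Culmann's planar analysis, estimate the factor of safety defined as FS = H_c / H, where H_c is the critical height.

FS = 2.11

H_c = (4c'/γ) · sinβ cosφ' / [1 − cos(β − φ')]
    = (4·48.5/20.0) · sin61.0°·cos18.6° / [1 − cos42.4°]
    = 9.700 · 0.8289 / 0.2615 = 30.74 m
FS = H_c / H = 30.74 / 14.6 = 2.106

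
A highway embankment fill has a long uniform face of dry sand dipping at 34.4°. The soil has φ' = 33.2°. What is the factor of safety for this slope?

FS = 0.96

For a dry cohesionless infinite slope the factor of safety is FS = tanφ' / tanβ.
FS = tan33.2° / tan34.4° = 0.6544 / 0.6847 = 0.956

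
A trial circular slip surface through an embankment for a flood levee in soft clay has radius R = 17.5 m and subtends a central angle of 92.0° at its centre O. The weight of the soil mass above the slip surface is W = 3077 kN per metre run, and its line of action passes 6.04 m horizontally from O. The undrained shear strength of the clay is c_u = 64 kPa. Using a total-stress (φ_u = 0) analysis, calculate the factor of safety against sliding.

Taking moments about the centre O, the resisting moment is provided by the undrained shear strength acting along the arc:
Arc length L_a = R·θ = 17.5·(92.0°·π/180) = 17.5·1.6057 = 28.10 m
M_R = c_u·L_a·R = 64·28.10·17.5 = 31471.8 kN·m/m
M_D = W·d = 3077·6.04 = 18585.1 kN·m/m
FS = M_R / M_D = 31471.8 / 18585.1 = 1.693

FS = 1.69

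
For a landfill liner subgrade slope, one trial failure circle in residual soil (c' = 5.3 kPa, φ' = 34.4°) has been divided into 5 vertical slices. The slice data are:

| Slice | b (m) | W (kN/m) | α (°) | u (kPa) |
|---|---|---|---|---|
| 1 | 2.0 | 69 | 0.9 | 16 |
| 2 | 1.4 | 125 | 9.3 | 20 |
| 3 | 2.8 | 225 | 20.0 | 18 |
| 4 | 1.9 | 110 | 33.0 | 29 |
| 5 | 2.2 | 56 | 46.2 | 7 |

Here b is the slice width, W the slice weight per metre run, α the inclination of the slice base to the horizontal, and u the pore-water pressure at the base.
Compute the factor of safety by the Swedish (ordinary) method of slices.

Ordinary method of slices: FS = Σ[c'·Δl_i + (W_i cosα_i − u_i·Δl_i)·tanφ'] / Σ W_i sinα_i, with Δl_i = b_i / cosα_i.
Slice 1: Δl = 2.0/cos0.9° = 2.000 m; N'_1 = 69·cos0.9° − 16·2.000 = 37.0; c'Δl = 10.60; W sinα = 1.1
Slice 2: Δl = 1.4/cos9.3° = 1.419 m; N'_2 = 125·cos9.3° − 20·1.419 = 95.0; c'Δl = 7.52; W sinα = 20.2
Slice 3: Δl = 2.8/cos20.0° = 2.980 m; N'_3 = 225·cos20.0° − 18·2.980 = 157.8; c'Δl = 15.79; W sinα = 77.0
Slice 4: Δl = 1.9/cos33.0° = 2.265 m; N'_4 = 110·cos33.0° − 29·2.265 = 26.6; c'Δl = 12.01; W sinα = 59.9
Slice 5: Δl = 2.2/cos46.2° = 3.179 m; N'_5 = 56·cos46.2° − 7·3.179 = 16.5; c'Δl = 16.85; W sinα = 40.4
Σc'Δl = 62.8 kN/m; ΣN' = 332.8 kN/m; ΣW sinα = 198.6 kN/m
Resisting = 62.8 + 332.8·tan34.4° = 62.8 + 227.9 = 290.7 kN/m
FS = 290.7 / 198.6 = 1.464

FS = 1.46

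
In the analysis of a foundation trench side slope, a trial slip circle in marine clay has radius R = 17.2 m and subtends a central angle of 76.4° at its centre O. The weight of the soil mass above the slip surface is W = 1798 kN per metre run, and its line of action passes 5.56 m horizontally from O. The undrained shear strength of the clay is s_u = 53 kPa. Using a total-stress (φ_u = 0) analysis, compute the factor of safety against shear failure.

FS = 2.09

Taking moments about the centre O, the resisting moment is provided by the undrained shear strength acting along the arc:
Arc length L_a = R·θ = 17.2·(76.4°·π/180) = 17.2·1.3334 = 22.94 m
M_R = s_u·L_a·R = 53·22.94·17.2 = 20907.6 kN·m/m
M_D = W·d = 1798·5.56 = 9996.9 kN·m/m
FS = M_R / M_D = 20907.6 / 9996.9 = 2.091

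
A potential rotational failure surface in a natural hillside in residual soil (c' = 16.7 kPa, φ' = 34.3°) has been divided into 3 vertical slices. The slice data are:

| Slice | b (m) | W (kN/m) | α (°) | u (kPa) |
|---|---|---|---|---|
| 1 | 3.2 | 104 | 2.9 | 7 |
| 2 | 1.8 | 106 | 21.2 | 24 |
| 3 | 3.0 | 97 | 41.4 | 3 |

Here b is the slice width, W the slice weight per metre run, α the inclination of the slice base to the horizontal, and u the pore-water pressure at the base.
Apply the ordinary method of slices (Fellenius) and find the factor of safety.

FS = 2.65

Ordinary method of slices: FS = Σ[c'·Δl_i + (W_i cosα_i − u_i·Δl_i)·tanφ'] / Σ W_i sinα_i, with Δl_i = b_i / cosα_i.
Slice 1: Δl = 3.2/cos2.9° = 3.204 m; N'_1 = 104·cos2.9° − 7·3.204 = 81.4; c'Δl = 53.51; W sinα = 5.3
Slice 2: Δl = 1.8/cos21.2° = 1.931 m; N'_2 = 106·cos21.2° − 24·1.931 = 52.5; c'Δl = 32.24; W sinα = 38.3
Slice 3: Δl = 3.0/cos41.4° = 3.999 m; N'_3 = 97·cos41.4° − 3·3.999 = 60.8; c'Δl = 66.79; W sinα = 64.1
Σc'Δl = 152.5 kN/m; ΣN' = 194.7 kN/m; ΣW sinα = 107.7 kN/m
Resisting = 152.5 + 194.7·tan34.3° = 152.5 + 132.8 = 285.3 kN/m
FS = 285.3 / 107.7 = 2.648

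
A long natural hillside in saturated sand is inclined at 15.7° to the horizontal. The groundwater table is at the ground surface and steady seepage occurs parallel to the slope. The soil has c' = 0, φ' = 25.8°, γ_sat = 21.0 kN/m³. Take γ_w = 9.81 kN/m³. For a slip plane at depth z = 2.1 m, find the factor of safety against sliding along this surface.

With seepage parallel to the slope and the water table at the surface, the effective normal stress on the slip plane uses the buoyant unit weight γ' = γ_sat − γ_w while the driving shear stress uses γ_sat:
FS = [c' + γ' z cos²β tanφ'] / [γ_sat z sinβ cosβ]
(For c' = 0 this reduces to FS = (γ'/γ_sat)·tanφ'/tanβ.)
γ' = 21.0 − 9.81 = 11.19 kN/m³
Numerator = 0.0 + 11.19·2.1·cos²15.7°·tan25.8° = 0.0 + 11.19·2.1·0.9268·0.4834 = 10.528 kPa
Denominator = 21.0·2.1·sin15.7°·cos15.7° = 21.0·2.1·0.2706·0.9627 = 11.488 kPa
FS = 10.528 / 11.488 = 0.916

FS = 0.92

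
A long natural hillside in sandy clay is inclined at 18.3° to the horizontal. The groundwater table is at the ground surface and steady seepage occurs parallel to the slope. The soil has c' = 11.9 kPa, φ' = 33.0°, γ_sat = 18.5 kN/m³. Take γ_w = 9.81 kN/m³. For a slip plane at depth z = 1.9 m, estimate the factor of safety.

FS = 2.06

With seepage parallel to the slope and the water table at the surface, the effective normal stress on the slip plane uses the buoyant unit weight γ' = γ_sat − γ_w while the driving shear stress uses γ_sat:
FS = [c' + γ' z cos²β tanφ'] / [γ_sat z sinβ cosβ]
γ' = 18.5 − 9.81 = 8.69 kN/m³
Numerator = 11.9 + 8.69·1.9·cos²18.3°·tan33.0° = 11.9 + 8.69·1.9·0.9014·0.6494 = 21.565 kPa
Denominator = 18.5·1.9·sin18.3°·cos18.3° = 18.5·1.9·0.3140·0.9494 = 10.479 kPa
FS = 21.565 / 10.479 = 2.058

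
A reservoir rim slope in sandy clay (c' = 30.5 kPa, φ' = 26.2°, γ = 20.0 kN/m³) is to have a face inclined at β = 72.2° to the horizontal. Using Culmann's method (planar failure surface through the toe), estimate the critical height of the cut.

H_c = 17.07 m

Culmann's analysis gives the critical failure plane at α_cr = (β + φ')/2 = (72.2 + 26.2)/2 = 49.2°, and the critical height
H_c = (4c'/γ) · sinβ cosφ' / [1 − cos(β − φ')]
    = (4·30.5/20.0) · sin72.2°·cos26.2° / [1 − cos(46.0°)]
    = 6.100 · 0.9521·0.8973 / [1 − 0.6947]
    = 6.100 · 0.8543 / 0.3053
    = 17.07 m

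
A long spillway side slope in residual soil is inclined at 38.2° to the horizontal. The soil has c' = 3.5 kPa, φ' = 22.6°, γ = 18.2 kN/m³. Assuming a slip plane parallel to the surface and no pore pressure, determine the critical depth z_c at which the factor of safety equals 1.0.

z_c = 0.84 m

Setting FS = 1.00 in FS = [c' + γz cos²β tanφ'] / [γz sinβ cosβ] and solving for z:
z = c' / [γ cosβ (FS·sinβ − cosβ·tanφ')]
  = 3.5 / [18.2·cos38.2°·(1.00·sin38.2° − cos38.2°·tan22.6°)]
  = 3.5 / [18.2·0.7859·(1.00·0.6184 − 0.7859·0.4163)]
  = 3.5 / 4.1662 = 0.840 m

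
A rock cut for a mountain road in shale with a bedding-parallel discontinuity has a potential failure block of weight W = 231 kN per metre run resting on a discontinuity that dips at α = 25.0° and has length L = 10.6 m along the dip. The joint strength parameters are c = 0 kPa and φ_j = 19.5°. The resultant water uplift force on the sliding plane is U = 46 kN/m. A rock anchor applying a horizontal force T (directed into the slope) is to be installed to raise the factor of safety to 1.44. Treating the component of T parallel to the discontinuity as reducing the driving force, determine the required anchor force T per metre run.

Resolving forces along and normal to the sliding plane, with the horizontal anchor force T adding T·sinα to the effective normal force and T·cosα acting up the plane against the driving force:
FS = [cL + (W cosα − U + T sinα) tanφ_j] / [W sinα − T cosα]
Without the anchor: N' = 163.4 kN/m, driving T_d = 97.6 kN/m, resisting R = 0·10.6 + 163.4·tan19.5° = 57.8 kN/m, FS = 0.59.
Setting FS = 1.44 and solving for T:
1.44·(97.6 − T cos25.0°) = 57.8 + T sin25.0°·tan19.5°
T·(sin25.0°·tan19.5° + 1.44·cos25.0°) = 1.44·97.6 − 57.8
T·(0.4226·0.3541 + 1.44·0.9063) = 140.6 − 57.8 = 82.7
T·1.4547 = 82.7
T = 56.9 kN/m

T = 57 kN/m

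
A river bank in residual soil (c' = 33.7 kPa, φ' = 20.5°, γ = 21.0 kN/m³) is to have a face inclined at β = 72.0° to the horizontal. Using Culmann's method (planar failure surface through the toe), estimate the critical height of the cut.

H_c = 15.15 m

Culmann's analysis gives the critical failure plane at α_cr = (β + φ')/2 = (72.0 + 20.5)/2 = 46.2°, and the critical height
H_c = (4c'/γ) · sinβ cosφ' / [1 − cos(β − φ')]
    = (4·33.7/21.0) · sin72.0°·cos20.5° / [1 − cos(51.5°)]
    = 6.419 · 0.9511·0.9367 / [1 − 0.6225]
    = 6.419 · 0.8908 / 0.3775
    = 15.15 m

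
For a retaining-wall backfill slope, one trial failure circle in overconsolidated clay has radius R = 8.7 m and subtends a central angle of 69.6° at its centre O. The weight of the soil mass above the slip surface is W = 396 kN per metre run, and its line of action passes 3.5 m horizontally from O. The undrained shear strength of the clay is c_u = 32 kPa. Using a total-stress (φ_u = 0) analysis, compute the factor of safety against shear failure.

Taking moments about the centre O, the resisting moment is provided by the undrained shear strength acting along the arc:
Arc length L_a = R·θ = 8.7·(69.6°·π/180) = 8.7·1.2147 = 10.57 m
M_R = c_u·L_a·R = 32·10.57·8.7 = 2942.2 kN·m/m
M_D = W·d = 396·3.5 = 1386.0 kN·m/m
FS = M_R / M_D = 2942.2 / 1386.0 = 2.123

FS = 2.12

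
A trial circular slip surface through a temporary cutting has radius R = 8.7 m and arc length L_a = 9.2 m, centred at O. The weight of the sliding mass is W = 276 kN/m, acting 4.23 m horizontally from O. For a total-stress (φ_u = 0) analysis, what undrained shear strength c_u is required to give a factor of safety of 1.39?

FS = c_u·L_a·R / (W·d), so c_u = FS·W·d / (L_a·R).
c_u = 1.39·276·4.23 / (9.20·8.7) = 1622.8 / 80.04 = 20.27 kPa

c_u = 20.3 kPa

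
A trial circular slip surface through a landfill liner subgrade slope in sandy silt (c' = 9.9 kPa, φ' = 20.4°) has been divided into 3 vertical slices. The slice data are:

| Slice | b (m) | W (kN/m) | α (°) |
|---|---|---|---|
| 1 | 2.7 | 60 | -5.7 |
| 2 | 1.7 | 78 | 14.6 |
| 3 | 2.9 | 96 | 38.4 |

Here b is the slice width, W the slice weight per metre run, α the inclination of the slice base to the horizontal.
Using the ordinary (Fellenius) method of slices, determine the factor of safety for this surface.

FS = 2.17

Ordinary method of slices: FS = Σ[c'·Δl_i + (W_i cosα_i)·tanφ'] / Σ W_i sinα_i, with Δl_i = b_i / cosα_i.
Slice 1: Δl = 2.7/cos(-5.7°) = 2.713 m; N'_1 = 60·cos(-5.7°) = 59.7; c'Δl = 26.86; W sinα = -6.0
Slice 2: Δl = 1.7/cos14.6° = 1.757 m; N'_2 = 78·cos14.6° = 75.5; c'Δl = 17.39; W sinα = 19.7
Slice 3: Δl = 2.9/cos38.4° = 3.700 m; N'_3 = 96·cos38.4° = 75.2; c'Δl = 36.63; W sinα = 59.6
Σc'Δl = 80.9 kN/m; ΣN' = 210.4 kN/m; ΣW sinα = 73.3 kN/m
Resisting = 80.9 + 210.4·tan20.4° = 80.9 + 78.3 = 159.1 kN/m
FS = 159.1 / 73.3 = 2.170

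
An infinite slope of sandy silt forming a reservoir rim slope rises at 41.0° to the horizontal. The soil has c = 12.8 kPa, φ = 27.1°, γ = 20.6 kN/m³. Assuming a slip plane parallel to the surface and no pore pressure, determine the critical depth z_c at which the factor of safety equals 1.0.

z_c = 3.05 m

Setting FS = 1.00 in FS = [c + γz cos²β tanφ] / [γz sinβ cosβ] and solving for z:
z = c / [γ cosβ (FS·sinβ − cosβ·tanφ)]
  = 12.8 / [20.6·cos41.0°·(1.00·sin41.0° − cos41.0°·tan27.1°)]
  = 12.8 / [20.6·0.7547·(1.00·0.6561 − 0.7547·0.5117)]
  = 12.8 / 4.1954 = 3.051 m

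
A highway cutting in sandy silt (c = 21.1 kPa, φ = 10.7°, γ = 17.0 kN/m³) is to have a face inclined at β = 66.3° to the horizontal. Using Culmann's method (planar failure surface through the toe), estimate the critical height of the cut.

Culmann's analysis gives the critical failure plane at α_cr = (β + φ)/2 = (66.3 + 10.7)/2 = 38.5°, and the critical height
H_c = (4c/γ) · sinβ cosφ / [1 − cos(β − φ)]
    = (4·21.1/17.0) · sin66.3°·cos10.7° / [1 − cos(55.6°)]
    = 4.965 · 0.9157·0.9826 / [1 − 0.5650]
    = 4.965 · 0.8997 / 0.4350
    = 10.27 m

H_c = 10.27 m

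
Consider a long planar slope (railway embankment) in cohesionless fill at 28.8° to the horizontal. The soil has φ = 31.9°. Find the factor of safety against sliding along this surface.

FS = 1.13

For a dry cohesionless infinite slope the factor of safety is FS = tanφ / tanβ.
FS = tan31.9° / tan28.8° = 0.6224 / 0.5498 = 1.132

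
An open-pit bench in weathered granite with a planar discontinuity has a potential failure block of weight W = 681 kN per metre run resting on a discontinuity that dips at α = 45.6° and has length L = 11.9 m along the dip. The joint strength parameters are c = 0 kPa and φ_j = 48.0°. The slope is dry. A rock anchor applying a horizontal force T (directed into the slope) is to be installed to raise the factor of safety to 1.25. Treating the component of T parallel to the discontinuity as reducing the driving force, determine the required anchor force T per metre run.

Resolving forces along and normal to the sliding plane, with the horizontal anchor force T adding T·sinα to the effective normal force and T·cosα acting up the plane against the driving force:
FS = [cL + (W cosα + T sinα) tanφ_j] / [W sinα − T cosα]
Without the anchor: N' = 476.5 kN/m, driving T_d = 486.6 kN/m, resisting R = 0·11.9 + 476.5·tan48.0° = 529.2 kN/m, FS = 1.09.
Setting FS = 1.25 and solving for T:
1.25·(486.6 − T cos45.6°) = 529.2 + T sin45.6°·tan48.0°
T·(sin45.6°·tan48.0° + 1.25·cos45.6°) = 1.25·486.6 − 529.2
T·(0.7145·1.1106 + 1.25·0.6997) = 608.2 − 529.2 = 79.0
T·1.6681 = 79.0
T = 47.4 kN/m

T = 47 kN/m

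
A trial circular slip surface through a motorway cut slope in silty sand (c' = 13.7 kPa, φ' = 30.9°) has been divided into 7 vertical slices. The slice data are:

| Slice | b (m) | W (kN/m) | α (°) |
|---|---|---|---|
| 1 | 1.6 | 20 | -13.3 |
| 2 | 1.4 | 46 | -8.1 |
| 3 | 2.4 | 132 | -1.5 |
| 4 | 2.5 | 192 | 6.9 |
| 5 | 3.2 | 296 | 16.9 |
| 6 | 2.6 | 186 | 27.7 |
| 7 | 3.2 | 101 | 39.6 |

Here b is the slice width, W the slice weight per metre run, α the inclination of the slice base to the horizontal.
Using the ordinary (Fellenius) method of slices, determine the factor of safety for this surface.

Ordinary method of slices: FS = Σ[c'·Δl_i + (W_i cosα_i)·tanφ'] / Σ W_i sinα_i, with Δl_i = b_i / cosα_i.
Slice 1: Δl = 1.6/cos(-13.3°) = 1.644 m; N'_1 = 20·cos(-13.3°) = 19.5; c'Δl = 22.52; W sinα = -4.6
Slice 2: Δl = 1.4/cos(-8.1°) = 1.414 m; N'_2 = 46·cos(-8.1°) = 45.5; c'Δl = 19.37; W sinα = -6.5
Slice 3: Δl = 2.4/cos(-1.5°) = 2.401 m; N'_3 = 132·cos(-1.5°) = 132.0; c'Δl = 32.89; W sinα = -3.5
Slice 4: Δl = 2.5/cos6.9° = 2.518 m; N'_4 = 192·cos6.9° = 190.6; c'Δl = 34.50; W sinα = 23.1
Slice 5: Δl = 3.2/cos16.9° = 3.344 m; N'_5 = 296·cos16.9° = 283.2; c'Δl = 45.82; W sinα = 86.0
Slice 6: Δl = 2.6/cos27.7° = 2.937 m; N'_6 = 186·cos27.7° = 164.7; c'Δl = 40.23; W sinα = 86.5
Slice 7: Δl = 3.2/cos39.6° = 4.153 m; N'_7 = 101·cos39.6° = 77.8; c'Δl = 56.90; W sinα = 64.4
Σc'Δl = 252.2 kN/m; ΣN' = 913.3 kN/m; ΣW sinα = 245.4 kN/m
Resisting = 252.2 + 913.3·tan30.9° = 252.2 + 546.6 = 798.8 kN/m
FS = 798.8 / 245.4 = 3.255

FS = 3.25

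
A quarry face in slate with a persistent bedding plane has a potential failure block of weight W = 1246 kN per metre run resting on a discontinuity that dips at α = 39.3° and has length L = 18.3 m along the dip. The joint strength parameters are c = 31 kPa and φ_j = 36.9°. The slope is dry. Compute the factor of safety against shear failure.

Resolving the block weight along and normal to the plane and applying the Mohr–Coulomb strength on the joint:
N' = W cosα = 1246·cos39.3° = 964.2 kN/m
Driving force T = W sinα = 1246·sin39.3° = 789.2 kN/m
Resisting force R = c·L + N'·tanφ_j = 31·18.3 + 964.2·tan36.9° = 567.3 + 723.9 = 1291.2 kN/m
FS = R / T = 1291.2 / 789.2 = 1.636

FS = 1.64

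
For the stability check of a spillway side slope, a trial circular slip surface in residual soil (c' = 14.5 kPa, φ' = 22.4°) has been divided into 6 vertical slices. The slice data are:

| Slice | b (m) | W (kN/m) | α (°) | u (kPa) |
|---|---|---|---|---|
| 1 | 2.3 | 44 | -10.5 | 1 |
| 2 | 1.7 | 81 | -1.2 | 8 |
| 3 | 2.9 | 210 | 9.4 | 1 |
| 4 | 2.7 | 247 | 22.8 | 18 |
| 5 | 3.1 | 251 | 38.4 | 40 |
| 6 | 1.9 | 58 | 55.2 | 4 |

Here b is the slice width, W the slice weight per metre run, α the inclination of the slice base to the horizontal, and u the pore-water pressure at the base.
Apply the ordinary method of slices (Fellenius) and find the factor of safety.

FS = 1.46

Ordinary method of slices: FS = Σ[c'·Δl_i + (W_i cosα_i − u_i·Δl_i)·tanφ'] / Σ W_i sinα_i, with Δl_i = b_i / cosα_i.
Slice 1: Δl = 2.3/cos(-10.5°) = 2.339 m; N'_1 = 44·cos(-10.5°) − 1·2.339 = 40.9; c'Δl = 33.92; W sinα = -8.0
Slice 2: Δl = 1.7/cos(-1.2°) = 1.700 m; N'_2 = 81·cos(-1.2°) − 8·1.700 = 67.4; c'Δl = 24.66; W sinα = -1.7
Slice 3: Δl = 2.9/cos9.4° = 2.939 m; N'_3 = 210·cos9.4° − 1·2.939 = 204.2; c'Δl = 42.62; W sinα = 34.3
Slice 4: Δl = 2.7/cos22.8° = 2.929 m; N'_4 = 247·cos22.8° − 18·2.929 = 175.0; c'Δl = 42.47; W sinα = 95.7
Slice 5: Δl = 3.1/cos38.4° = 3.956 m; N'_5 = 251·cos38.4° − 40·3.956 = 38.5; c'Δl = 57.36; W sinα = 155.9
Slice 6: Δl = 1.9/cos55.2° = 3.329 m; N'_6 = 58·cos55.2° − 4·3.329 = 19.8; c'Δl = 48.27; W sinα = 47.6
Σc'Δl = 249.3 kN/m; ΣN' = 545.8 kN/m; ΣW sinα = 323.8 kN/m
Resisting = 249.3 + 545.8·tan22.4° = 249.3 + 225.0 = 474.3 kN/m
FS = 474.3 / 323.8 = 1.464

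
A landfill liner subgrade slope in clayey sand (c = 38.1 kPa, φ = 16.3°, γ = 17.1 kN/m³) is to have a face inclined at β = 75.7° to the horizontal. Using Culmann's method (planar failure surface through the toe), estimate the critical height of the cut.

H_c = 16.88 m

Culmann's analysis gives the critical failure plane at α_cr = (β + φ)/2 = (75.7 + 16.3)/2 = 46.0°, and the critical height
H_c = (4c/γ) · sinβ cosφ / [1 − cos(β − φ)]
    = (4·38.1/17.1) · sin75.7°·cos16.3° / [1 − cos(59.4°)]
    = 8.912 · 0.9690·0.9598 / [1 − 0.5090]
    = 8.912 · 0.9301 / 0.4910
    = 16.88 m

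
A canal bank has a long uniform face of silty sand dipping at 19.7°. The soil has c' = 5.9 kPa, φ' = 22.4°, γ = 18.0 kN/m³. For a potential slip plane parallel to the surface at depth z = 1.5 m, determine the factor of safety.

FS = 1.84

For an infinite slope with a slip plane parallel to the surface (no pore pressure): FS = [c' + γz cos²β tanφ'] / [γz sinβ cosβ].
γz = 18.0·1.5 = 27.00 kN/m²
Numerator = 5.9 + 27.00·cos²19.7°·tan22.4° = 5.9 + 27.00·0.8864·0.4122 = 15.764 kPa
Denominator = 27.00·sin19.7°·cos19.7° = 27.00·0.3371·0.9415 = 8.569 kPa
FS = 15.764 / 8.569 = 1.840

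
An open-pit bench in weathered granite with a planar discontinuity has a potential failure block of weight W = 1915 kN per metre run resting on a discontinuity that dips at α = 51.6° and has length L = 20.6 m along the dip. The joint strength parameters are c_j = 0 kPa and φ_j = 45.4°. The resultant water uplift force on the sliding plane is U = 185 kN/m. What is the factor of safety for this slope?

Resolving the block weight along and normal to the plane and applying the Mohr–Coulomb strength on the joint:
N' = W cosα − U = 1915·cos51.6° − 185 = 1004.5 kN/m
Driving force T = W sinα = 1915·sin51.6° = 1500.8 kN/m
Resisting force R = c_j·L + N'·tanφ_j = 0·20.6 + 1004.5·tan45.4° = 0.0 + 1018.6 = 1018.6 kN/m
FS = R / T = 1018.6 / 1500.8 = 0.679

FS = 0.68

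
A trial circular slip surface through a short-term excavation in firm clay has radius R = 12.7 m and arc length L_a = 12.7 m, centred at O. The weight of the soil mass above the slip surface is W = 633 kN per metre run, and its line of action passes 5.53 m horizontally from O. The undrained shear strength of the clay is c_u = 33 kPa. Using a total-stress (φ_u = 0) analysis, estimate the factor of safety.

FS = 1.52

Taking moments about the centre O, the resisting moment is provided by the undrained shear strength acting along the arc:
M_R = c_u·L_a·R = 33·12.70·12.7 = 5322.6 kN·m/m
M_D = W·d = 633·5.53 = 3500.5 kN·m/m
FS = M_R / M_D = 5322.6 / 3500.5 = 1.521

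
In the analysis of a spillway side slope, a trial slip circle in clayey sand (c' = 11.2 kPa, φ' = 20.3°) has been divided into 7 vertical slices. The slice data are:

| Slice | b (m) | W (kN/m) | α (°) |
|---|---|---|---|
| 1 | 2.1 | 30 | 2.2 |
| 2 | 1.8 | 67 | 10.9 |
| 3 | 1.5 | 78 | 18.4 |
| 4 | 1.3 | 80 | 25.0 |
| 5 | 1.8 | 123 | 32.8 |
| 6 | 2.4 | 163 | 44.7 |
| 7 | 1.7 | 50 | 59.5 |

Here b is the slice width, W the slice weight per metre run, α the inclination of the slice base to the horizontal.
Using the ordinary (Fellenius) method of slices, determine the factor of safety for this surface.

Ordinary method of slices: FS = Σ[c'·Δl_i + (W_i cosα_i)·tanφ'] / Σ W_i sinα_i, with Δl_i = b_i / cosα_i.
Slice 1: Δl = 2.1/cos2.2° = 2.102 m; N'_1 = 30·cos2.2° = 30.0; c'Δl = 23.54; W sinα = 1.2
Slice 2: Δl = 1.8/cos10.9° = 1.833 m; N'_2 = 67·cos10.9° = 65.8; c'Δl = 20.53; W sinα = 12.7
Slice 3: Δl = 1.5/cos18.4° = 1.581 m; N'_3 = 78·cos18.4° = 74.0; c'Δl = 17.71; W sinα = 24.6
Slice 4: Δl = 1.3/cos25.0° = 1.434 m; N'_4 = 80·cos25.0° = 72.5; c'Δl = 16.07; W sinα = 33.8
Slice 5: Δl = 1.8/cos32.8° = 2.141 m; N'_5 = 123·cos32.8° = 103.4; c'Δl = 23.98; W sinα = 66.6
Slice 6: Δl = 2.4/cos44.7° = 3.376 m; N'_6 = 163·cos44.7° = 115.9; c'Δl = 37.82; W sinα = 114.7
Slice 7: Δl = 1.7/cos59.5° = 3.350 m; N'_7 = 50·cos59.5° = 25.4; c'Δl = 37.51; W sinα = 43.1
Σc'Δl = 177.2 kN/m; ΣN' = 486.9 kN/m; ΣW sinα = 296.6 kN/m
Resisting = 177.2 + 486.9·tan20.3° = 177.2 + 180.1 = 357.3 kN/m
FS = 357.3 / 296.6 = 1.204

FS = 1.20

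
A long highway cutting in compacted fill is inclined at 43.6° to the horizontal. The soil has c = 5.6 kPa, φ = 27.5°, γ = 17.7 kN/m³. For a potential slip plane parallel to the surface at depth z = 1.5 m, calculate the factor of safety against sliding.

FS = 0.97

For an infinite slope with a slip plane parallel to the surface (no pore pressure): FS = [c + γz cos²β tanφ] / [γz sinβ cosβ].
γz = 17.7·1.5 = 26.55 kN/m²
Numerator = 5.6 + 26.55·cos²43.6°·tan27.5° = 5.6 + 26.55·0.5244·0.5206 = 12.848 kPa
Denominator = 26.55·sin43.6°·cos43.6° = 26.55·0.6896·0.7242 = 13.259 kPa
FS = 12.848 / 13.259 = 0.969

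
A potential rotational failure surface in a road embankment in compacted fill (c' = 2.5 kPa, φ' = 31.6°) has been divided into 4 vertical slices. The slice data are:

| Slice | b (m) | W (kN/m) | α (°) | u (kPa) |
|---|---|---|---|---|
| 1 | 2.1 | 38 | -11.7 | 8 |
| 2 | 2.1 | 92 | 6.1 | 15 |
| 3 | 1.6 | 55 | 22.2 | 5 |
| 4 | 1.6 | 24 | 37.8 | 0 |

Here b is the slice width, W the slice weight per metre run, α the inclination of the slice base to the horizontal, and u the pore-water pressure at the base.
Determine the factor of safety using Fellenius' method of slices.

Ordinary method of slices: FS = Σ[c'·Δl_i + (W_i cosα_i − u_i·Δl_i)·tanφ'] / Σ W_i sinα_i, with Δl_i = b_i / cosα_i.
Slice 1: Δl = 2.1/cos(-11.7°) = 2.145 m; N'_1 = 38·cos(-11.7°) − 8·2.145 = 20.1; c'Δl = 5.36; W sinα = -7.7
Slice 2: Δl = 2.1/cos6.1° = 2.112 m; N'_2 = 92·cos6.1° − 15·2.112 = 59.8; c'Δl = 5.28; W sinα = 9.8
Slice 3: Δl = 1.6/cos22.2° = 1.728 m; N'_3 = 55·cos22.2° − 5·1.728 = 42.3; c'Δl = 4.32; W sinα = 20.8
Slice 4: Δl = 1.6/cos37.8° = 2.025 m; N'_4 = 24·cos37.8° − 0·2.025 = 19.0; c'Δl = 5.06; W sinα = 14.7
Σc'Δl = 20.0 kN/m; ΣN' = 141.1 kN/m; ΣW sinα = 37.6 kN/m
Resisting = 20.0 + 141.1·tan31.6° = 20.0 + 86.8 = 106.8 kN/m
FS = 106.8 / 37.6 = 2.844

FS = 2.84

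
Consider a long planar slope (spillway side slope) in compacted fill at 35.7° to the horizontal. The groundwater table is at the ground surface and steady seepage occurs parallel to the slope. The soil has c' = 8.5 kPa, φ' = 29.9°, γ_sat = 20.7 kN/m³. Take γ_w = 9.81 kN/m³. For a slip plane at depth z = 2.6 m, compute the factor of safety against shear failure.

FS = 0.75

With seepage parallel to the slope and the water table at the surface, the effective normal stress on the slip plane uses the buoyant unit weight γ' = γ_sat − γ_w while the driving shear stress uses γ_sat:
FS = [c' + γ' z cos²β tanφ'] / [γ_sat z sinβ cosβ]
γ' = 20.7 − 9.81 = 10.89 kN/m³
Numerator = 8.5 + 10.89·2.6·cos²35.7°·tan29.9° = 8.5 + 10.89·2.6·0.6595·0.5750 = 19.237 kPa
Denominator = 20.7·2.6·sin35.7°·cos35.7° = 20.7·2.6·0.5835·0.8121 = 25.504 kPa
FS = 19.237 / 25.504 = 0.754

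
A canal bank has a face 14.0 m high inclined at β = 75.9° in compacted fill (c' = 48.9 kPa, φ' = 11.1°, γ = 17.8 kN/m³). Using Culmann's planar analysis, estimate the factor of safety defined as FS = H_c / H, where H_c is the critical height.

FS = 1.30

H_c = (4c'/γ) · sinβ cosφ' / [1 − cos(β − φ')]
    = (4·48.9/17.8) · sin75.9°·cos11.1° / [1 − cos64.8°]
    = 10.989 · 0.9517 / 0.5742 = 18.21 m
FS = H_c / H = 18.21 / 14.0 = 1.301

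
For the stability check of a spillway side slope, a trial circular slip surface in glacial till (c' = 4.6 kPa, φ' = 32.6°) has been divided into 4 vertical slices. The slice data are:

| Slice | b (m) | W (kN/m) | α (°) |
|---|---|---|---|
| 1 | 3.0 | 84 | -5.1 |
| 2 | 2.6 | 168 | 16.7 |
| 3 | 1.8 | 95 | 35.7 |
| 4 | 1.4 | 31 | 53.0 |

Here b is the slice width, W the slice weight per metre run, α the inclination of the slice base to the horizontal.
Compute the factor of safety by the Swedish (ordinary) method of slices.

FS = 2.19

Ordinary method of slices: FS = Σ[c'·Δl_i + (W_i cosα_i)·tanφ'] / Σ W_i sinα_i, with Δl_i = b_i / cosα_i.
Slice 1: Δl = 3.0/cos(-5.1°) = 3.012 m; N'_1 = 84·cos(-5.1°) = 83.7; c'Δl = 13.85; W sinα = -7.5
Slice 2: Δl = 2.6/cos16.7° = 2.714 m; N'_2 = 168·cos16.7° = 160.9; c'Δl = 12.49; W sinα = 48.3
Slice 3: Δl = 1.8/cos35.7° = 2.217 m; N'_3 = 95·cos35.7° = 77.1; c'Δl = 10.20; W sinα = 55.4
Slice 4: Δl = 1.4/cos53.0° = 2.326 m; N'_4 = 31·cos53.0° = 18.7; c'Δl = 10.70; W sinα = 24.8
Σc'Δl = 47.2 kN/m; ΣN' = 340.4 kN/m; ΣW sinα = 121.0 kN/m
Resisting = 47.2 + 340.4·tan32.6° = 47.2 + 217.7 = 264.9 kN/m
FS = 264.9 / 121.0 = 2.189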